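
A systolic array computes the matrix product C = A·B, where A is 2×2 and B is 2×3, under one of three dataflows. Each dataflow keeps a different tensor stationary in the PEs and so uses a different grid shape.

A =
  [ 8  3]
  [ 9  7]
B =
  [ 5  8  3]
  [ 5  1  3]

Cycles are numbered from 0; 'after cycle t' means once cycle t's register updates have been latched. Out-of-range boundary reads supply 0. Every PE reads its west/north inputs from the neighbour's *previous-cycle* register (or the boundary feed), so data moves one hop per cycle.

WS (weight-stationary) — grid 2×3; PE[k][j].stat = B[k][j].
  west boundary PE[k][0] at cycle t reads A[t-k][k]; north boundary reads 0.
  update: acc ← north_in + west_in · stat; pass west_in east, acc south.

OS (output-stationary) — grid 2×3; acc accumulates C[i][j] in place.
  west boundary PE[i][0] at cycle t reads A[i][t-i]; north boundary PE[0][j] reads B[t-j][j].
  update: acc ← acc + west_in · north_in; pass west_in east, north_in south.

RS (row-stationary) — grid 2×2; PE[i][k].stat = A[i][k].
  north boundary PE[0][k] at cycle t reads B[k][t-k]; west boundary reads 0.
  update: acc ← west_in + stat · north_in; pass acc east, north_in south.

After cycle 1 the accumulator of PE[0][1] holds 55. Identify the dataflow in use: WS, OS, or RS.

— WS: 2×3; PE[0][1] trace:
  step 0 · PE0,1: acc=0; fwd→0 fwd↓0
  step 1 · PE0,1: acc=64; fwd→8 fwd↓64
— OS: 2×3; PE[0][1] trace:
  step 0 · PE0,1: acc=0; fwd→0 fwd↓0
  step 1 · PE0,1: acc=64; fwd→8 fwd↓8
— RS: 2×2; PE[0][1] trace:
  step 0 · PE0,1: acc=0; fwd→0 fwd↓0
  step 1 · PE0,1: acc=55; fwd→55 fwd↓5

dataflow = RS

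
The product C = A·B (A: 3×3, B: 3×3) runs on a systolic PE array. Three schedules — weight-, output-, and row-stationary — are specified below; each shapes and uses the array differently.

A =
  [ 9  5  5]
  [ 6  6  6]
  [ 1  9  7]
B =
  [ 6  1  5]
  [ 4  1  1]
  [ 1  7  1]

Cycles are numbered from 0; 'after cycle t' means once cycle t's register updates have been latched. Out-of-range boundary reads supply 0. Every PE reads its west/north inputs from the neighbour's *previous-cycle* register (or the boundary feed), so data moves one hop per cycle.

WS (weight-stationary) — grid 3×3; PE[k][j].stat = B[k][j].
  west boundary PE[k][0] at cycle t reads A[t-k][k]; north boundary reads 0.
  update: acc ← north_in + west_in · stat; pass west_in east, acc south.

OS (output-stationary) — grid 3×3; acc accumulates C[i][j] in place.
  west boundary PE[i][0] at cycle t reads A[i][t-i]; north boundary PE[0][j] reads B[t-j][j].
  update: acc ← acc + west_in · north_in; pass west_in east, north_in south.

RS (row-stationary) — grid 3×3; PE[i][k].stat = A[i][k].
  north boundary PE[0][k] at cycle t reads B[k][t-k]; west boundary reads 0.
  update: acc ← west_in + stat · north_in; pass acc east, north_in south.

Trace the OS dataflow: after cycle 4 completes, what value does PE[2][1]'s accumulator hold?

Tracing OS — 3×3 array, target PE[2][1]:
  step 0 · PE1,1: acc=0; fwd→0 fwd↓0
  step 0 · PE2,0: acc=0; fwd→0 fwd↓0
  step 0 · PE2,1: acc=0; fwd→0 fwd↓0
  step 1 · PE1,1: acc=0; fwd→0 fwd↓0
  step 1 · PE2,0: acc=0; fwd→0 fwd↓0
  step 1 · PE2,1: acc=0; fwd→0 fwd↓0
  step 2 · PE1,1: acc=6; fwd→6 fwd↓1
  step 2 · PE2,0: acc=6; fwd→1 fwd↓6
  step 2 · PE2,1: acc=0; fwd→0 fwd↓0
  step 3 · PE1,1: acc=12; fwd→6 fwd↓1
  step 3 · PE2,0: acc=42; fwd→9 fwd↓4
  step 3 · PE2,1: acc=1; fwd→1 fwd↓1
  step 4 · PE1,1: acc=54; fwd→6 fwd↓7
  step 4 · PE2,0: acc=49; fwd→7 fwd↓1
  step 4 · PE2,1: acc=10; fwd→9 fwd↓1

PE[2][1].acc = 10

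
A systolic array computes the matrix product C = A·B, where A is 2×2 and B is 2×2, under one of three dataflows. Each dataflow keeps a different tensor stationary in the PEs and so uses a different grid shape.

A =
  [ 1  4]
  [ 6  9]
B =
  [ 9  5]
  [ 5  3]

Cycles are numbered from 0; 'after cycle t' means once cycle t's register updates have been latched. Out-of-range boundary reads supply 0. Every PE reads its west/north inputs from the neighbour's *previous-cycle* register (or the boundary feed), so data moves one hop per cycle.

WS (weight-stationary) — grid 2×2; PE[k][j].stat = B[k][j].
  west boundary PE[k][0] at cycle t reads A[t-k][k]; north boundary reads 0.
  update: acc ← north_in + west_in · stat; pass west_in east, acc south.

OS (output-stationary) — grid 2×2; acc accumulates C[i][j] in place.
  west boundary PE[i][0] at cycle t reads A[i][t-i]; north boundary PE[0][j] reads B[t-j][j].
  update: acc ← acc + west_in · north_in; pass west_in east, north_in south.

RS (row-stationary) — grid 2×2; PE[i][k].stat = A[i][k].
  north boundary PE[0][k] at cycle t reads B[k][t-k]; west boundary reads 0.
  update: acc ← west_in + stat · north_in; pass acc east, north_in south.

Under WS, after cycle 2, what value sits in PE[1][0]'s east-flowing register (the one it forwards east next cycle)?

register = 9

WS 2×2: PE[1][0] cycle-by-cycle (with neighbour feeds):
  step 0 · PE0,0: acc=9; fwd→1 fwd↓9
  step 0 · PE1,0: acc=0; fwd→0 fwd↓0
  step 1 · PE0,0: acc=54; fwd→6 fwd↓54
  step 1 · PE1,0: acc=29; fwd→4 fwd↓29
  step 2 · PE0,0: acc=0; fwd→0 fwd↓0
  step 2 · PE1,0: acc=99; fwd→9 fwd↓99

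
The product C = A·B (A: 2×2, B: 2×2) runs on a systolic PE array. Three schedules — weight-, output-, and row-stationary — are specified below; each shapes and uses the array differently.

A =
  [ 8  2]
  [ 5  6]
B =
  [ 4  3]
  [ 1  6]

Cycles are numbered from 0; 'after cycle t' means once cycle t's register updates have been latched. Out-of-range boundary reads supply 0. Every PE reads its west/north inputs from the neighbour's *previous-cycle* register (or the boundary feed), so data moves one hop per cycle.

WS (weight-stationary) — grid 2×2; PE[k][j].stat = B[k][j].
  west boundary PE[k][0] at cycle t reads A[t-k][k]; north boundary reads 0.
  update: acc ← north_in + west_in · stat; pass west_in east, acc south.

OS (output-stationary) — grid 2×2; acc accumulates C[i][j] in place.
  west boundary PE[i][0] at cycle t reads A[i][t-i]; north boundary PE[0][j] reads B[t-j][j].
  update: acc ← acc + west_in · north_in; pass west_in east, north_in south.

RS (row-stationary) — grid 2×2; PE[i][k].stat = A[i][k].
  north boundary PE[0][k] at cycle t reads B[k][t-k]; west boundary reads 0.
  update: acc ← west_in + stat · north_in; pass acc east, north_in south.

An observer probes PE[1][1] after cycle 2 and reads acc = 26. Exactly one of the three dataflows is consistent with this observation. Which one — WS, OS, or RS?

WS [2×2] PE[1][1] across cycles:
  t=0 PE[1][1]: acc=0 h=0 v=0
  t=1 PE[1][1]: acc=0 h=0 v=0
  t=2 PE[1][1]: acc=36 h=2 v=36
OS [2×2] PE[1][1] across cycles:
  t=0 PE[1][1]: acc=0 h=0 v=0
  t=1 PE[1][1]: acc=0 h=0 v=0
  t=2 PE[1][1]: acc=15 h=5 v=3
RS [2×2] PE[1][1] across cycles:
  t=0 PE[1][1]: acc=0 h=0 v=0
  t=1 PE[1][1]: acc=0 h=0 v=0
  t=2 PE[1][1]: acc=26 h=26 v=1

dataflow = RS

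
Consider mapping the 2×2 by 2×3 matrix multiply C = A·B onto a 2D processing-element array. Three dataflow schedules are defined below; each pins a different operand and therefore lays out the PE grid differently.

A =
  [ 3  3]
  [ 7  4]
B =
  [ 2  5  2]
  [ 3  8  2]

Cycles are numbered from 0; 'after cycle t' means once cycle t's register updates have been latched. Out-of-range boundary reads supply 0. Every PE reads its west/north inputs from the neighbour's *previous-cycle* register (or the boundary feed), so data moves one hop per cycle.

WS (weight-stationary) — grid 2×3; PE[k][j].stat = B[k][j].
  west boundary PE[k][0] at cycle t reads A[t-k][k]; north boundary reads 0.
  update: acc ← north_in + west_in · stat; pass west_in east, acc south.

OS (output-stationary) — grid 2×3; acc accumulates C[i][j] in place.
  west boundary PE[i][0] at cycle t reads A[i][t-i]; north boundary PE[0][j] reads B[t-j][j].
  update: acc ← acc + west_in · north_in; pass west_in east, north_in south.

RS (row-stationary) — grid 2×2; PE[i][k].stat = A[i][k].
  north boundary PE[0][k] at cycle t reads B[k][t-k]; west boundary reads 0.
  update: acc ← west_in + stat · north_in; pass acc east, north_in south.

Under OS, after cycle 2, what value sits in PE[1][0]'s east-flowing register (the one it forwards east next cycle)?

Tracing OS — 2×3 array, target PE[1][0]:
  @0  [0,0]  acc 6  |  →3  ↓2
  @0  [1,0]  acc 0  |  →0  ↓0
  @1  [0,0]  acc 15  |  →3  ↓3
  @1  [1,0]  acc 14  |  →7  ↓2
  @2  [0,0]  acc 15  |  →0  ↓0
  @2  [1,0]  acc 26  |  →4  ↓3

register = 4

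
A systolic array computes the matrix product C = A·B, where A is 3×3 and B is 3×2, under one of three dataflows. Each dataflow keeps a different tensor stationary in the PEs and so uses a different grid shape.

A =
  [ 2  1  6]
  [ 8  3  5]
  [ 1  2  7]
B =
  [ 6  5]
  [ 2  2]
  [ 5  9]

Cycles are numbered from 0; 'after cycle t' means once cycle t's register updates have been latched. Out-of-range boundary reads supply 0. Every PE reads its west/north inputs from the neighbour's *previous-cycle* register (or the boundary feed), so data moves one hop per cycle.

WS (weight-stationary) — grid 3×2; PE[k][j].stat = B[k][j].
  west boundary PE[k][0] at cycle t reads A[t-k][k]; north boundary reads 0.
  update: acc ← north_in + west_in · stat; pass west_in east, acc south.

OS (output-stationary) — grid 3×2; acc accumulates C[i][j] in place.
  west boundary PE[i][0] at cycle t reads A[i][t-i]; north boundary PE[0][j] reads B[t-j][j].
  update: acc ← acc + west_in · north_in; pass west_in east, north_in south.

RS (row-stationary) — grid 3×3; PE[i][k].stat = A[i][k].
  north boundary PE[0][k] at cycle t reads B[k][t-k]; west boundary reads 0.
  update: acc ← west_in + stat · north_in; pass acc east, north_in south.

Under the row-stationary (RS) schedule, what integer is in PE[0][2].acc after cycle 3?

RS 3×3: PE[0][2] cycle-by-cycle (with neighbour feeds):
  0: (0,1).acc=0  regs=<0,0>
  0: (0,2).acc=0  regs=<0,0>
  1: (0,1).acc=14  regs=<14,2>
  1: (0,2).acc=0  regs=<0,0>
  2: (0,1).acc=12  regs=<12,2>
  2: (0,2).acc=44  regs=<44,5>
  3: (0,1).acc=0  regs=<0,0>
  3: (0,2).acc=66  regs=<66,9>

PE[0][2].acc = 66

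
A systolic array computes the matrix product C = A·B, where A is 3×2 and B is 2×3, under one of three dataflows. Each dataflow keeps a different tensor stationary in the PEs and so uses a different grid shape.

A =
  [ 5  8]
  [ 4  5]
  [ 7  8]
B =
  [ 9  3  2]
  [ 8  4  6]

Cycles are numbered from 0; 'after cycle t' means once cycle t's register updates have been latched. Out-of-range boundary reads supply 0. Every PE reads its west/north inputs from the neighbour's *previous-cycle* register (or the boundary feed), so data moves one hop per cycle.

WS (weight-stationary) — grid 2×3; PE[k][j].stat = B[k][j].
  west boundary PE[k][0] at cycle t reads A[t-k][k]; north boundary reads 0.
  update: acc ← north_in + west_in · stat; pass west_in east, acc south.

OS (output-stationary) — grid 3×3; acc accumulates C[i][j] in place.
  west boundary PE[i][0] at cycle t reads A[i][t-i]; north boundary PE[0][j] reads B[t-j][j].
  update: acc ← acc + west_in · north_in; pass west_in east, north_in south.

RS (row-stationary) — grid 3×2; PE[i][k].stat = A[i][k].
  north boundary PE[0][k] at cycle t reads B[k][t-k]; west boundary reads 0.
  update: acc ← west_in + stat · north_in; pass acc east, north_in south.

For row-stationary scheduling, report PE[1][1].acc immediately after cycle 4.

PE[1][1].acc = 38

RS 3×2: PE[1][1] cycle-by-cycle (with neighbour feeds):
  0: (0,1).acc=0  regs=<0,0>
  0: (1,0).acc=0  regs=<0,0>
  0: (1,1).acc=0  regs=<0,0>
  1: (0,1).acc=109  regs=<109,8>
  1: (1,0).acc=36  regs=<36,9>
  1: (1,1).acc=0  regs=<0,0>
  2: (0,1).acc=47  regs=<47,4>
  2: (1,0).acc=12  regs=<12,3>
  2: (1,1).acc=76  regs=<76,8>
  3: (0,1).acc=58  regs=<58,6>
  3: (1,0).acc=8  regs=<8,2>
  3: (1,1).acc=32  regs=<32,4>
  4: (0,1).acc=0  regs=<0,0>
  4: (1,0).acc=0  regs=<0,0>
  4: (1,1).acc=38  regs=<38,6>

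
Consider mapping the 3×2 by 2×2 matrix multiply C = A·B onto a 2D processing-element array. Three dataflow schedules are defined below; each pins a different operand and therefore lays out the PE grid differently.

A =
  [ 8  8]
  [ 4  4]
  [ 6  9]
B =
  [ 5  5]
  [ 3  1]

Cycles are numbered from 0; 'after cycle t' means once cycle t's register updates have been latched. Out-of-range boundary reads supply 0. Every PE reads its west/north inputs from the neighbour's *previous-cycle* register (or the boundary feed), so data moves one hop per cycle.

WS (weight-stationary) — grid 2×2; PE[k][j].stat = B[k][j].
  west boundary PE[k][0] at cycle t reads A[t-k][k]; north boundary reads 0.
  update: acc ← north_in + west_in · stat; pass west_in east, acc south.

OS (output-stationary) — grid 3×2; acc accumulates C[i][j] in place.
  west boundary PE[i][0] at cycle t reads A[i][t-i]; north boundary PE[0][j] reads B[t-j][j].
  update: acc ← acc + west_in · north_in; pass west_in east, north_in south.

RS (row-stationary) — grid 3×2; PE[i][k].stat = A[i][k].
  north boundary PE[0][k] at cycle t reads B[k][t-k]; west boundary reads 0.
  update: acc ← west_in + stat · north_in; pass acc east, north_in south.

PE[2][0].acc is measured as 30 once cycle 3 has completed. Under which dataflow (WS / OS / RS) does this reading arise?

WS: PE[2][0] is outside its 2×2 grid.
Under OS (3×2), PE[2][0]:
  cycle 0: PE[2][0] → acc 0, east 0, south 0
  cycle 1: PE[2][0] → acc 0, east 0, south 0
  cycle 2: PE[2][0] → acc 30, east 6, south 5
  cycle 3: PE[2][0] → acc 57, east 9, south 3
Under RS (3×2), PE[2][0]:
  cycle 0: PE[2][0] → acc 0, east 0, south 0
  cycle 1: PE[2][0] → acc 0, east 0, south 0
  cycle 2: PE[2][0] → acc 30, east 30, south 5
  cycle 3: PE[2][0] → acc 30, east 30, south 5

dataflow = RS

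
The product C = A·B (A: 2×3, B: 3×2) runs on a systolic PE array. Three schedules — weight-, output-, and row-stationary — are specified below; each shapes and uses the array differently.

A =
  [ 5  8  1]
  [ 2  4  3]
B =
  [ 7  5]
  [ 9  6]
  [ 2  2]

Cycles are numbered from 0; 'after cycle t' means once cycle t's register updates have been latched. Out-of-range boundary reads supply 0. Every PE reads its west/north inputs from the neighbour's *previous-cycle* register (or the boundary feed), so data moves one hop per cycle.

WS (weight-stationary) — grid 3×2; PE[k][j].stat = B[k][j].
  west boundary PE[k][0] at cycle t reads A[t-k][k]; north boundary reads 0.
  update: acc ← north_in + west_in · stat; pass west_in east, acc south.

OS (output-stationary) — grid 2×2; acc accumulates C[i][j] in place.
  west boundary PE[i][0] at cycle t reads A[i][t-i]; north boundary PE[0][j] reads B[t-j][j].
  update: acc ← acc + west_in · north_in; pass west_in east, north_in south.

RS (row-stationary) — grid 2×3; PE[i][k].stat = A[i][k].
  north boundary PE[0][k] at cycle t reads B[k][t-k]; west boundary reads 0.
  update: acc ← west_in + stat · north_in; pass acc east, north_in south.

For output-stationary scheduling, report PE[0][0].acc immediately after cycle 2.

PE[0][0].acc = 109

Tracing OS — 2×2 array, target PE[0][0]:
  after 0 — PE[0][0] acc=35, pass-E 5, pass-S 7
  after 1 — PE[0][0] acc=107, pass-E 8, pass-S 9
  after 2 — PE[0][0] acc=109, pass-E 1, pass-S 2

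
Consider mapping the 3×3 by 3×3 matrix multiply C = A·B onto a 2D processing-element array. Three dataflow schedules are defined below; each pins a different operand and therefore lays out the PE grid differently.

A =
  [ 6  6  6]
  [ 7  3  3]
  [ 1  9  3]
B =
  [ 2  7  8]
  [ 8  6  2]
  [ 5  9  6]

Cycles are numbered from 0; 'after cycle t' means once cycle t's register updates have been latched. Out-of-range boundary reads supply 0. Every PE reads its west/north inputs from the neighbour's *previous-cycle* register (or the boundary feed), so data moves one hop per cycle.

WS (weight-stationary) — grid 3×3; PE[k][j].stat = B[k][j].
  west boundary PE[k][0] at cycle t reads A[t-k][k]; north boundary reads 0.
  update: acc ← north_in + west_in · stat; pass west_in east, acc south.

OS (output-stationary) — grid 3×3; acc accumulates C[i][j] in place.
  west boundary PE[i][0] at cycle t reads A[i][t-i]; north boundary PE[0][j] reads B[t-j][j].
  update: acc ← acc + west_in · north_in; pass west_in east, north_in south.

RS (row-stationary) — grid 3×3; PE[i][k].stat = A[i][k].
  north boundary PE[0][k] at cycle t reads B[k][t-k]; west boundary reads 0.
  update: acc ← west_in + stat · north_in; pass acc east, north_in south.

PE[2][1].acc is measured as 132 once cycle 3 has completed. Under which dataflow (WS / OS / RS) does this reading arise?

WS [3×3] PE[2][1] across cycles:
  @0  [2,1]  acc 0  |  →0  ↓0
  @1  [2,1]  acc 0  |  →0  ↓0
  @2  [2,1]  acc 0  |  →0  ↓0
  @3  [2,1]  acc 132  |  →6  ↓132
OS [3×3] PE[2][1] across cycles:
  @0  [2,1]  acc 0  |  →0  ↓0
  @1  [2,1]  acc 0  |  →0  ↓0
  @2  [2,1]  acc 0  |  →0  ↓0
  @3  [2,1]  acc 7  |  →1  ↓7
RS [3×3] PE[2][1] across cycles:
  @0  [2,1]  acc 0  |  →0  ↓0
  @1  [2,1]  acc 0  |  →0  ↓0
  @2  [2,1]  acc 0  |  →0  ↓0
  @3  [2,1]  acc 74  |  →74  ↓8

dataflow = WS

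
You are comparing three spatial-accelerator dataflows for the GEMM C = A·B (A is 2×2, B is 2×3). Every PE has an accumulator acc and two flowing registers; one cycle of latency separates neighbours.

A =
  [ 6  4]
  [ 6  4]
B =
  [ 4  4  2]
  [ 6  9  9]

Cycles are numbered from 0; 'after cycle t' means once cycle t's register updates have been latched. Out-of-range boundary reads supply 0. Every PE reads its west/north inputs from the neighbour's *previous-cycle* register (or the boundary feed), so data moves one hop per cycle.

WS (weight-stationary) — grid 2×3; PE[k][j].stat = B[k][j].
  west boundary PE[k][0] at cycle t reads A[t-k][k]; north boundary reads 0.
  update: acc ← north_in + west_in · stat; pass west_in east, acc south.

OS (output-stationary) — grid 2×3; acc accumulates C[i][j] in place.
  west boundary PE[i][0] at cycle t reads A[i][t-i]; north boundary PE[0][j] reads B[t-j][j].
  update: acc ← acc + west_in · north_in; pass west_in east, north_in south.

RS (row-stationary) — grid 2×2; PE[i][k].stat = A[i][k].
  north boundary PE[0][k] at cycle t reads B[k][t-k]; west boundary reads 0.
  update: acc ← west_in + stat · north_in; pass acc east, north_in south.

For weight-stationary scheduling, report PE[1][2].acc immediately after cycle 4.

PE[1][2].acc = 48

WS 2×3: PE[1][2] cycle-by-cycle (with neighbour feeds):
  step 0 · PE0,2: acc=0; fwd→0 fwd↓0
  step 0 · PE1,1: acc=0; fwd→0 fwd↓0
  step 0 · PE1,2: acc=0; fwd→0 fwd↓0
  step 1 · PE0,2: acc=0; fwd→0 fwd↓0
  step 1 · PE1,1: acc=0; fwd→0 fwd↓0
  step 1 · PE1,2: acc=0; fwd→0 fwd↓0
  step 2 · PE0,2: acc=12; fwd→6 fwd↓12
  step 2 · PE1,1: acc=60; fwd→4 fwd↓60
  step 2 · PE1,2: acc=0; fwd→0 fwd↓0
  step 3 · PE0,2: acc=12; fwd→6 fwd↓12
  step 3 · PE1,1: acc=60; fwd→4 fwd↓60
  step 3 · PE1,2: acc=48; fwd→4 fwd↓48
  step 4 · PE0,2: acc=0; fwd→0 fwd↓0
  step 4 · PE1,1: acc=0; fwd→0 fwd↓0
  step 4 · PE1,2: acc=48; fwd→4 fwd↓48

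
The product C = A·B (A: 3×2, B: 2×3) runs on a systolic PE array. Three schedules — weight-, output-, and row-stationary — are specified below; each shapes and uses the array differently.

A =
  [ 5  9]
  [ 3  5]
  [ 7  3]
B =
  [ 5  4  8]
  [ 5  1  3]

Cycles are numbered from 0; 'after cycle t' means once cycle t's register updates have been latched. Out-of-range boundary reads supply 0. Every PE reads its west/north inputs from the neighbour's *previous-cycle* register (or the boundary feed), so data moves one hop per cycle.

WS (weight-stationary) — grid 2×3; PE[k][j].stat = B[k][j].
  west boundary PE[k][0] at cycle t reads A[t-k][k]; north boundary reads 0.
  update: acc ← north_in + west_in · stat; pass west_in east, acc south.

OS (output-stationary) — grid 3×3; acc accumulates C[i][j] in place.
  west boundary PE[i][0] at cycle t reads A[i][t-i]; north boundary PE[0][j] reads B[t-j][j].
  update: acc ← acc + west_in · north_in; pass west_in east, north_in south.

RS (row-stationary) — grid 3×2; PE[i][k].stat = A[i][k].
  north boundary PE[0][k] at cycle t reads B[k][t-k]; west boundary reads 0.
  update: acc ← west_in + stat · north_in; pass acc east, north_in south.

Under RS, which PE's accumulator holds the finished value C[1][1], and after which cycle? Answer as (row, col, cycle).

RS — PE[1][1] is where C[1][1] collects:
  t=0 PE[1][1]: acc=0 h=0 v=0
  t=1 PE[1][1]: acc=0 h=0 v=0
  t=2 PE[1][1]: acc=40 h=40 v=5
  t=3 PE[1][1]: acc=17 h=17 v=1

(row, col, cycle) = (1, 1, 3)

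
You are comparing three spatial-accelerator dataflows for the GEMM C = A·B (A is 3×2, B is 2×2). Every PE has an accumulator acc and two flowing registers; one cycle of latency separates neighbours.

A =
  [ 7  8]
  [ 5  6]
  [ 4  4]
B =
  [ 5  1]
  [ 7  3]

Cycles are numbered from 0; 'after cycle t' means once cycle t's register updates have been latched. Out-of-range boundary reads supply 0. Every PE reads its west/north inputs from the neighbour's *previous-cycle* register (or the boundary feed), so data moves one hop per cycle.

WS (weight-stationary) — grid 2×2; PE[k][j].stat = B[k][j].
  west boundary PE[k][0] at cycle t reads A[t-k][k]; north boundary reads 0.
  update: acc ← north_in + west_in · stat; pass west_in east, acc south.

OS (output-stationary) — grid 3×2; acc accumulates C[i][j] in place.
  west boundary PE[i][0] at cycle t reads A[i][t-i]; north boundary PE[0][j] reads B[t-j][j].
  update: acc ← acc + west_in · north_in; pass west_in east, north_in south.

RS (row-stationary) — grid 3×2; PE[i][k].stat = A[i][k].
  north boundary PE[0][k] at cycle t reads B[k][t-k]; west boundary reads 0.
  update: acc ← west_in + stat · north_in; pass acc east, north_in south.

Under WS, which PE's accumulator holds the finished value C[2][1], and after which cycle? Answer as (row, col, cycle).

(row, col, cycle) = (1, 1, 4)

WS: C[2][1] accumulates in PE[1][1]:
  c0 r1c1: 0 / 0 / 0
  c1 r1c1: 0 / 0 / 0
  c2 r1c1: 31 / 8 / 31
  c3 r1c1: 23 / 6 / 23
  c4 r1c1: 16 / 4 / 16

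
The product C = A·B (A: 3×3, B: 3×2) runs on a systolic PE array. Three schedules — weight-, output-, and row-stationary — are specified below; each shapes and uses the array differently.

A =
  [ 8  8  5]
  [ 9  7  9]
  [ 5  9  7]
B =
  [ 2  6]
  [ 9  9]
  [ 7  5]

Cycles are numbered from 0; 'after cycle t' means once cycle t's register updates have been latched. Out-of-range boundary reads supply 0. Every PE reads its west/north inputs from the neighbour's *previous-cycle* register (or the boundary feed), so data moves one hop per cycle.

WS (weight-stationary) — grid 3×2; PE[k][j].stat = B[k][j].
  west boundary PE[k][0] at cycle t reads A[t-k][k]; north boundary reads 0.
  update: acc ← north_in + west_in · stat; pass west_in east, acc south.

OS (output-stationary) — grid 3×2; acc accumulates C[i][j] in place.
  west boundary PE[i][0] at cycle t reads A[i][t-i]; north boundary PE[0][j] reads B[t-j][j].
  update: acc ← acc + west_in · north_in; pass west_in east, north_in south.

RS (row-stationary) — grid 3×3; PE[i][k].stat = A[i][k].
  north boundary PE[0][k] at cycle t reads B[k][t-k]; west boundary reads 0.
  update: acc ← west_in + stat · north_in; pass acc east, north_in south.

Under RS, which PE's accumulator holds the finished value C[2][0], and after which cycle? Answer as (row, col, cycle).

(row, col, cycle) = (2, 2, 4)

RS: C[2][0] accumulates in PE[2][2]:
  0: (2,2).acc=0  regs=<0,0>
  1: (2,2).acc=0  regs=<0,0>
  2: (2,2).acc=0  regs=<0,0>
  3: (2,2).acc=0  regs=<0,0>
  4: (2,2).acc=140  regs=<140,7>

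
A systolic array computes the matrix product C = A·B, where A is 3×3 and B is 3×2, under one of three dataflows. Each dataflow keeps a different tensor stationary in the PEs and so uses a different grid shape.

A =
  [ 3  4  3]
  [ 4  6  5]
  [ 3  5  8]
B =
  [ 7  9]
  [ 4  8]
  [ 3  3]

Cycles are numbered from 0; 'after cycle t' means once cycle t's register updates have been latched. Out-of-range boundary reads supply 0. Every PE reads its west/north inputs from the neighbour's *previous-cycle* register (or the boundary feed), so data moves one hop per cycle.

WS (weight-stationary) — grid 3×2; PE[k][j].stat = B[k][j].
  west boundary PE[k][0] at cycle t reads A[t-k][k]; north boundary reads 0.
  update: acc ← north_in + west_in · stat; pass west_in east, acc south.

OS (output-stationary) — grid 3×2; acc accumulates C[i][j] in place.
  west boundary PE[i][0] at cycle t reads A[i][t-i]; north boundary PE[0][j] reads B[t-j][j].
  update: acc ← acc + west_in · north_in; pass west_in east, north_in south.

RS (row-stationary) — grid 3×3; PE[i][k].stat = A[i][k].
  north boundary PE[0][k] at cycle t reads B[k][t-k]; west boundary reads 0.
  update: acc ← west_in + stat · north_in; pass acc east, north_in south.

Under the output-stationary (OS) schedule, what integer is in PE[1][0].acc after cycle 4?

PE[1][0].acc = 67

OS on a 3×2 grid — tracing PE[1][0] and its feeders:
  after 0 — PE[0][0] acc=21, pass-E 3, pass-S 7
  after 0 — PE[1][0] acc=0, pass-E 0, pass-S 0
  after 1 — PE[0][0] acc=37, pass-E 4, pass-S 4
  after 1 — PE[1][0] acc=28, pass-E 4, pass-S 7
  after 2 — PE[0][0] acc=46, pass-E 3, pass-S 3
  after 2 — PE[1][0] acc=52, pass-E 6, pass-S 4
  after 3 — PE[0][0] acc=46, pass-E 0, pass-S 0
  after 3 — PE[1][0] acc=67, pass-E 5, pass-S 3
  after 4 — PE[0][0] acc=46, pass-E 0, pass-S 0
  after 4 — PE[1][0] acc=67, pass-E 0, pass-S 0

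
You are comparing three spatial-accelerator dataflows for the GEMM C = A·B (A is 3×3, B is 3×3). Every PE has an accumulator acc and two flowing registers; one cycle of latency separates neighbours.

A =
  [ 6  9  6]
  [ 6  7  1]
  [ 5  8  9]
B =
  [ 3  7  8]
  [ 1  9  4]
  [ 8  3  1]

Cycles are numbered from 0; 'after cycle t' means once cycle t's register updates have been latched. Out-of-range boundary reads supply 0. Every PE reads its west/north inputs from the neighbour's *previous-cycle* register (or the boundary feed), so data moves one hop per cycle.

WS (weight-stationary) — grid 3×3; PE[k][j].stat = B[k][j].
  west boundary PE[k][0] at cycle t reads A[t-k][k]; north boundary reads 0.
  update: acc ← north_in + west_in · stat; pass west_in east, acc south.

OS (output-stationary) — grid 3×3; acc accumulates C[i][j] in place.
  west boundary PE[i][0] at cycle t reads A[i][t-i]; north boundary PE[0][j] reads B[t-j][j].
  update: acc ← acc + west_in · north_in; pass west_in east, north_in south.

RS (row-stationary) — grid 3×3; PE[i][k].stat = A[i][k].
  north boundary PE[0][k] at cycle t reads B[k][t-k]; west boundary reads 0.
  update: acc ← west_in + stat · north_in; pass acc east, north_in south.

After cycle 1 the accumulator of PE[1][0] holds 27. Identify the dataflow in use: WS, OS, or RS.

WS [3×3] PE[1][0] across cycles:
  after 0 — PE[1][0] acc=0, pass-E 0, pass-S 0
  after 1 — PE[1][0] acc=27, pass-E 9, pass-S 27
OS [3×3] PE[1][0] across cycles:
  after 0 — PE[1][0] acc=0, pass-E 0, pass-S 0
  after 1 — PE[1][0] acc=18, pass-E 6, pass-S 3
RS [3×3] PE[1][0] across cycles:
  after 0 — PE[1][0] acc=0, pass-E 0, pass-S 0
  after 1 — PE[1][0] acc=18, pass-E 18, pass-S 3

dataflow = WS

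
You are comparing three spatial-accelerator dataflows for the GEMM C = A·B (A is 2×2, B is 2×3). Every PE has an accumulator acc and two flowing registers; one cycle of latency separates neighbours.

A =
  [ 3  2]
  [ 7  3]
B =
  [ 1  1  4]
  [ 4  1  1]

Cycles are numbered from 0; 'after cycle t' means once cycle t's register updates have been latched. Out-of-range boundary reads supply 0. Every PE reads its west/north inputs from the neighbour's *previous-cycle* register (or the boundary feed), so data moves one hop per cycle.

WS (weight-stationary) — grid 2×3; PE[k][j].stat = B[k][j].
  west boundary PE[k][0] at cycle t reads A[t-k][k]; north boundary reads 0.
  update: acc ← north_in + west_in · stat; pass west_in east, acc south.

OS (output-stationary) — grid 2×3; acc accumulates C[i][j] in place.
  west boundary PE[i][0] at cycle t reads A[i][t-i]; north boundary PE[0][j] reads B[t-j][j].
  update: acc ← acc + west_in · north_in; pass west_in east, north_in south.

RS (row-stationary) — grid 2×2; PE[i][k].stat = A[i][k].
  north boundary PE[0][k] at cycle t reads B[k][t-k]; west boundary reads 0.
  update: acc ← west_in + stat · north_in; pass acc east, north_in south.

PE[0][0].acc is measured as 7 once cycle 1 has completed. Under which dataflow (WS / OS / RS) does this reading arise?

WS (2×3 grid), PE[0][0]:
  @0  [0,0]  acc 3  |  →3  ↓3
  @1  [0,0]  acc 7  |  →7  ↓7
OS (2×3 grid), PE[0][0]:
  @0  [0,0]  acc 3  |  →3  ↓1
  @1  [0,0]  acc 11  |  →2  ↓4
RS (2×2 grid), PE[0][0]:
  @0  [0,0]  acc 3  |  →3  ↓1
  @1  [0,0]  acc 3  |  →3  ↓1

dataflow = WS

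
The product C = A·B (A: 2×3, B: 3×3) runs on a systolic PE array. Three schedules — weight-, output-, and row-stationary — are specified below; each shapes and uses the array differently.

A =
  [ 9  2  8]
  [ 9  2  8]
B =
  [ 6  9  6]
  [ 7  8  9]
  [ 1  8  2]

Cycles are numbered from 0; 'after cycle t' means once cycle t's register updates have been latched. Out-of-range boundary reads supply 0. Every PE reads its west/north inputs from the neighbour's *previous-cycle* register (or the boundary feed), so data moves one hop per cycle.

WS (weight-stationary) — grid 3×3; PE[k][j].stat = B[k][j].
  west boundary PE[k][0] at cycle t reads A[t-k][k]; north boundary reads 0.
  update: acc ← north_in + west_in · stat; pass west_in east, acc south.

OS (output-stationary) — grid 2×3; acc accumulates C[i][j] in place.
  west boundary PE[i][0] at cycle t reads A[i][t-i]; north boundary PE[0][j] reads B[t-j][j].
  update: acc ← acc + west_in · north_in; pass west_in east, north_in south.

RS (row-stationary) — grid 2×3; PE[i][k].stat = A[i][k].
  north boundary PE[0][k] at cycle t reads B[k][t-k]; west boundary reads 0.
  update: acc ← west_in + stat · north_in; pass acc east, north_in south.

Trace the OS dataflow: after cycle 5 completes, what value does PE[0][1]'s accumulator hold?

Tracing OS — 2×3 array, target PE[0][1]:
  cycle 0: PE[0][0] → acc 54, east 9, south 6
  cycle 0: PE[0][1] → acc 0, east 0, south 0
  cycle 1: PE[0][0] → acc 68, east 2, south 7
  cycle 1: PE[0][1] → acc 81, east 9, south 9
  cycle 2: PE[0][0] → acc 76, east 8, south 1
  cycle 2: PE[0][1] → acc 97, east 2, south 8
  cycle 3: PE[0][0] → acc 76, east 0, south 0
  cycle 3: PE[0][1] → acc 161, east 8, south 8
  cycle 4: PE[0][0] → acc 76, east 0, south 0
  cycle 4: PE[0][1] → acc 161, east 0, south 0
  cycle 5: PE[0][0] → acc 76, east 0, south 0
  cycle 5: PE[0][1] → acc 161, east 0, south 0

PE[0][1].acc = 161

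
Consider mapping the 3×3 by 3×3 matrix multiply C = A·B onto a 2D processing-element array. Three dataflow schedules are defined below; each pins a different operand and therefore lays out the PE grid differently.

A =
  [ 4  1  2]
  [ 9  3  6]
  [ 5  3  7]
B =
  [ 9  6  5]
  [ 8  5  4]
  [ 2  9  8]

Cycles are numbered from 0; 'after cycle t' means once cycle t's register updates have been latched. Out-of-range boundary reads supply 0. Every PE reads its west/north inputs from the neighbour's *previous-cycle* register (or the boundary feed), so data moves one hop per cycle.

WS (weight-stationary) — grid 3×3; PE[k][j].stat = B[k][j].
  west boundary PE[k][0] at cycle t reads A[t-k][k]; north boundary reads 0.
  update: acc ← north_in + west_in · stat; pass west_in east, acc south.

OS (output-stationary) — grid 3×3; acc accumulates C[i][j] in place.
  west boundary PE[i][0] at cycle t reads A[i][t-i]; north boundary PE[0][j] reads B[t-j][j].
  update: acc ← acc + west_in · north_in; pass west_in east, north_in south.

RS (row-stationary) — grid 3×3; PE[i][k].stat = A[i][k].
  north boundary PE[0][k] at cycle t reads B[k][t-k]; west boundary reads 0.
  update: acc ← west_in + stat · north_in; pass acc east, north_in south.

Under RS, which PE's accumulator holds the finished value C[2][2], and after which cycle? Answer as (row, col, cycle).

Under RS, C[2][2] lands at PE[2][2]:
  t=0 PE[2][2]: acc=0 h=0 v=0
  t=1 PE[2][2]: acc=0 h=0 v=0
  t=2 PE[2][2]: acc=0 h=0 v=0
  t=3 PE[2][2]: acc=0 h=0 v=0
  t=4 PE[2][2]: acc=83 h=83 v=2
  t=5 PE[2][2]: acc=108 h=108 v=9
  t=6 PE[2][2]: acc=93 h=93 v=8

(row, col, cycle) = (2, 2, 6)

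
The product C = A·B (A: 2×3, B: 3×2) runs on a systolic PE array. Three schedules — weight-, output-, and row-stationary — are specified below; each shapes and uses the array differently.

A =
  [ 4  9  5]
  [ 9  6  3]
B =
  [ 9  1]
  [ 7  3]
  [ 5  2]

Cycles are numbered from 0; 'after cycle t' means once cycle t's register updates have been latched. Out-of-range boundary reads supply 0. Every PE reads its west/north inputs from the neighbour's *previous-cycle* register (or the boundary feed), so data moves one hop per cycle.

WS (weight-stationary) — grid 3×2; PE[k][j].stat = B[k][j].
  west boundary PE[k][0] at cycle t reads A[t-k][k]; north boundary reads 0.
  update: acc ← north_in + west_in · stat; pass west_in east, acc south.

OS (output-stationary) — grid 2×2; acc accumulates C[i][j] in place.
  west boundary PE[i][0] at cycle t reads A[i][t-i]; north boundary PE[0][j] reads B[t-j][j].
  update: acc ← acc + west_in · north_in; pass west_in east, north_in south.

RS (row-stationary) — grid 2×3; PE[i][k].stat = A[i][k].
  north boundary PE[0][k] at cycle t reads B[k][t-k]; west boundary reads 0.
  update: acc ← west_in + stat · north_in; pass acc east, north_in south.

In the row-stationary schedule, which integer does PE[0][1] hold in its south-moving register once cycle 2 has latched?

RS (2×3). Following PE[0][1] plus its west/north inputs:
  0: (0,0).acc=36  regs=<36,9>
  0: (0,1).acc=0  regs=<0,0>
  1: (0,0).acc=4  regs=<4,1>
  1: (0,1).acc=99  regs=<99,7>
  2: (0,0).acc=0  regs=<0,0>
  2: (0,1).acc=31  regs=<31,3>

register = 3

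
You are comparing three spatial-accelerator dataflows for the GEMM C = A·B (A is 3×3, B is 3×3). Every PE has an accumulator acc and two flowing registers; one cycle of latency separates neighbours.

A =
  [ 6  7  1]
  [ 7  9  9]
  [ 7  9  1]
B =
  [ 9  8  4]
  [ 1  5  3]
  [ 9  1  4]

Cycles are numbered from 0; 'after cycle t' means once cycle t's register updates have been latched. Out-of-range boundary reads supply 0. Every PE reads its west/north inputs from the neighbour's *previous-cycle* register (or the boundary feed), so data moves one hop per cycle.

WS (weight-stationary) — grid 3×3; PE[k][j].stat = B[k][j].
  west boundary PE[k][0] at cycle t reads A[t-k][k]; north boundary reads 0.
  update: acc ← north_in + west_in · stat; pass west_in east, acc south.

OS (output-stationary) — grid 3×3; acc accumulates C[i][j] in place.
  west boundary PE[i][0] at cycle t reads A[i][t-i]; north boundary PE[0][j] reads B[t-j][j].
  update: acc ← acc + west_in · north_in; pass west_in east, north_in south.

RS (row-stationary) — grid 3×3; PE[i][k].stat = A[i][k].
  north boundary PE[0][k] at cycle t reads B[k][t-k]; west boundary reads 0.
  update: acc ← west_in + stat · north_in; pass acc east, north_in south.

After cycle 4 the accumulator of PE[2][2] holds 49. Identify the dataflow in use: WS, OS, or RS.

dataflow = WS

WS [3×3] PE[2][2] across cycles:
  c0 r2c2: 0 / 0 / 0
  c1 r2c2: 0 / 0 / 0
  c2 r2c2: 0 / 0 / 0
  c3 r2c2: 0 / 0 / 0
  c4 r2c2: 49 / 1 / 49
OS [3×3] PE[2][2] across cycles:
  c0 r2c2: 0 / 0 / 0
  c1 r2c2: 0 / 0 / 0
  c2 r2c2: 0 / 0 / 0
  c3 r2c2: 0 / 0 / 0
  c4 r2c2: 28 / 7 / 4
RS [3×3] PE[2][2] across cycles:
  c0 r2c2: 0 / 0 / 0
  c1 r2c2: 0 / 0 / 0
  c2 r2c2: 0 / 0 / 0
  c3 r2c2: 0 / 0 / 0
  c4 r2c2: 81 / 81 / 9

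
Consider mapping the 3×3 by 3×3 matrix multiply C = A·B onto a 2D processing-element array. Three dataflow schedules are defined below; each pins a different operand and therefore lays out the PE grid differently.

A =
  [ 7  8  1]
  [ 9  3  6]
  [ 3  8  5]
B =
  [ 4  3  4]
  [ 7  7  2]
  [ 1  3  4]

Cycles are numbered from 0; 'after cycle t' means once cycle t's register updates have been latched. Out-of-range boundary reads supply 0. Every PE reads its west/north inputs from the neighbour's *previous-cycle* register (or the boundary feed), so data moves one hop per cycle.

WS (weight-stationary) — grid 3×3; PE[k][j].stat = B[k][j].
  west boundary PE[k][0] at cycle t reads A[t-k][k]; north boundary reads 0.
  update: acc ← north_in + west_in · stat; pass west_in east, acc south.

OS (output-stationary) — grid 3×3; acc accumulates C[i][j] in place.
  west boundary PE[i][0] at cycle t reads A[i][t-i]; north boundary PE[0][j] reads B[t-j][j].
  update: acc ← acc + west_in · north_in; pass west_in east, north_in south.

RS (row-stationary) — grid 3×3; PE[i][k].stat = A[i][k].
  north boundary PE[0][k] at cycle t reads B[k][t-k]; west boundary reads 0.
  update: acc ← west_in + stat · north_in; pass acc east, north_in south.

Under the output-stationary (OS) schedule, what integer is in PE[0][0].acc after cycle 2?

OS on a 3×3 grid — tracing PE[0][0] and its feeders:
  step 0 · PE0,0: acc=28; fwd→7 fwd↓4
  step 1 · PE0,0: acc=84; fwd→8 fwd↓7
  step 2 · PE0,0: acc=85; fwd→1 fwd↓1

PE[0][0].acc = 85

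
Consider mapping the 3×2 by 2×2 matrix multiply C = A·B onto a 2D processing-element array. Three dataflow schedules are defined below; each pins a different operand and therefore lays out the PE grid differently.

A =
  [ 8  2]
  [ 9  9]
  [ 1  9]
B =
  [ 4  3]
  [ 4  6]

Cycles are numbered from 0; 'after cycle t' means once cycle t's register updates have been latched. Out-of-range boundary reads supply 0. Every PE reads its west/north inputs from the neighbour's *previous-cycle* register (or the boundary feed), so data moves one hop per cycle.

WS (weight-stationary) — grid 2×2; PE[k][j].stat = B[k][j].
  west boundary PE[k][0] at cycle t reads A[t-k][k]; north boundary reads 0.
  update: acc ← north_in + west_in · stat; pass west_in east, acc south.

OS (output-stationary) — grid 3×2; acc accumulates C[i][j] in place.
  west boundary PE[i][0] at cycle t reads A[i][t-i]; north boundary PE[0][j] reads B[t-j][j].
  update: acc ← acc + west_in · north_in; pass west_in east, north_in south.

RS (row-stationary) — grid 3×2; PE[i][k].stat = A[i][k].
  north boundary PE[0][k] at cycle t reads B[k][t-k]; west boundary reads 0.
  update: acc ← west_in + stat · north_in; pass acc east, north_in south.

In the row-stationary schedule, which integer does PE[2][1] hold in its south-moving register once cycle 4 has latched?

Tracing RS — 3×2 array, target PE[2][1]:
  after 0 — PE[1][1] acc=0, pass-E 0, pass-S 0
  after 0 — PE[2][0] acc=0, pass-E 0, pass-S 0
  after 0 — PE[2][1] acc=0, pass-E 0, pass-S 0
  after 1 — PE[1][1] acc=0, pass-E 0, pass-S 0
  after 1 — PE[2][0] acc=0, pass-E 0, pass-S 0
  after 1 — PE[2][1] acc=0, pass-E 0, pass-S 0
  after 2 — PE[1][1] acc=72, pass-E 72, pass-S 4
  after 2 — PE[2][0] acc=4, pass-E 4, pass-S 4
  after 2 — PE[2][1] acc=0, pass-E 0, pass-S 0
  after 3 — PE[1][1] acc=81, pass-E 81, pass-S 6
  after 3 — PE[2][0] acc=3, pass-E 3, pass-S 3
  after 3 — PE[2][1] acc=40, pass-E 40, pass-S 4
  after 4 — PE[1][1] acc=0, pass-E 0, pass-S 0
  after 4 — PE[2][0] acc=0, pass-E 0, pass-S 0
  after 4 — PE[2][1] acc=57, pass-E 57, pass-S 6

register = 6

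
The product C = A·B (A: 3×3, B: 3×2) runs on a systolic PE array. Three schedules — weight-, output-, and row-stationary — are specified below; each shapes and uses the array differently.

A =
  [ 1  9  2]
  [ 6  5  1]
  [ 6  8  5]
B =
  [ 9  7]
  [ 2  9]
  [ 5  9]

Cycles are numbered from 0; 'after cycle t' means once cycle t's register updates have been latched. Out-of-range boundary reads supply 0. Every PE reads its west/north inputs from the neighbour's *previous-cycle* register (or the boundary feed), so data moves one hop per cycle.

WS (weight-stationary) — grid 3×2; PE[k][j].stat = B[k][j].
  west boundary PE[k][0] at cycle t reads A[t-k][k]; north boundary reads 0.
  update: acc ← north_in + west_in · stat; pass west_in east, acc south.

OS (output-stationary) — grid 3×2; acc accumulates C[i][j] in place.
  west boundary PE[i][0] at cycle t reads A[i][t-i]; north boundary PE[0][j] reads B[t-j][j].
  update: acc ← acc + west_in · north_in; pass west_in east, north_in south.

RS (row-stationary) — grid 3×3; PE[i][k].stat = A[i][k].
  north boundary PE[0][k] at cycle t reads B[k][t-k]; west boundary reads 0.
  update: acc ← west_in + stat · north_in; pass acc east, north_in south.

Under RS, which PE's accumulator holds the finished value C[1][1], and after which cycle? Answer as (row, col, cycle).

RS — PE[1][2] is where C[1][1] collects:
  [0] (1,2) acc=0 (h:0 v:0)
  [1] (1,2) acc=0 (h:0 v:0)
  [2] (1,2) acc=0 (h:0 v:0)
  [3] (1,2) acc=69 (h:69 v:5)
  [4] (1,2) acc=96 (h:96 v:9)

(row, col, cycle) = (1, 2, 4)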